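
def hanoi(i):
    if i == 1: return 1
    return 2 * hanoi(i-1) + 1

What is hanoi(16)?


hanoi(16) = 2 * hanoi(15) + 1
hanoi(15) = 2 * hanoi(14) + 1
hanoi(14) = 2 * hanoi(13) + 1
hanoi(13) = 2 * hanoi(12) + 1
hanoi(12) = 2 * hanoi(11) + 1
hanoi(11) = 2 * hanoi(10) + 1
hanoi(10) = 2 * hanoi(9) + 1
hanoi(9) = 2 * hanoi(8) + 1
hanoi(8) = 2 * hanoi(7) + 1
hanoi(7) = 2 * hanoi(6) + 1
hanoi(6) = 2 * hanoi(5) + 1
hanoi(5) = 2 * hanoi(4) + 1
hanoi(4) = 2 * hanoi(3) + 1
hanoi(3) = 2 * hanoi(2) + 1
hanoi(2) = 2 * hanoi(1) + 1
hanoi(1) = 1  (base case)
hanoi(2) = 2 * 1 + 1 = 3
hanoi(3) = 2 * 3 + 1 = 7
hanoi(4) = 2 * 7 + 1 = 15
hanoi(5) = 2 * 15 + 1 = 31
hanoi(6) = 2 * 31 + 1 = 63
hanoi(7) = 2 * 63 + 1 = 127
hanoi(8) = 2 * 127 + 1 = 255
hanoi(9) = 2 * 255 + 1 = 511
hanoi(10) = 2 * 511 + 1 = 1023
hanoi(11) = 2 * 1023 + 1 = 2047
hanoi(12) = 2 * 2047 + 1 = 4095
hanoi(13) = 2 * 4095 + 1 = 8191
hanoi(14) = 2 * 8191 + 1 = 16383
hanoi(15) = 2 * 16383 + 1 = 32767
hanoi(16) = 2 * 32767 + 1 = 65535

65535


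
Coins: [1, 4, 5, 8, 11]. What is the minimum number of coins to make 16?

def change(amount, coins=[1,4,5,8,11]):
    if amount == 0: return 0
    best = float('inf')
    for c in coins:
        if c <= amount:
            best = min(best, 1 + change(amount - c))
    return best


Building up with DP:
change(0) = 0
change(1) = min(1+change(0)=1+0=1) = 1
change(2) = min(1+change(1)=1+1=2) = 2
change(3) = min(1+change(2)=1+2=3) = 3
change(4) = min(1+change(3)=1+3=4, 1+change(0)=1+0=1) = 1
change(5) = min(1+change(4)=1+1=2, 1+change(1)=1+1=2, 1+change(0)=1+0=1) = 1
change(6) = min(1+change(5)=1+1=2, 1+change(2)=1+2=3, 1+change(1)=1+1=2) = 2
change(7) = min(1+change(6)=1+2=3, 1+change(3)=1+3=4, 1+change(2)=1+2=3) = 3
change(8) = min(1+change(7)=1+3=4, 1+change(4)=1+1=2, 1+change(3)=1+3=4, 1+change(0)=1+0=1) = 1
change(9) = min(1+change(8)=1+1=2, 1+change(5)=1+1=2, 1+change(4)=1+1=2, 1+change(1)=1+1=2) = 2
change(10) = min(1+change(9)=1+2=3, 1+change(6)=1+2=3, 1+change(5)=1+1=2, 1+change(2)=1+2=3) = 2
change(11) = min(1+change(10)=1+2=3, 1+change(7)=1+3=4, 1+change(6)=1+2=3, 1+change(3)=1+3=4, 1+change(0)=1+0=1) = 1
change(12) = min(1+change(11)=1+1=2, 1+change(8)=1+1=2, 1+change(7)=1+3=4, 1+change(4)=1+1=2, 1+change(1)=1+1=2) = 2
change(13) = min(1+change(12)=1+2=3, 1+change(9)=1+2=3, 1+change(8)=1+1=2, 1+change(5)=1+1=2, 1+change(2)=1+2=3) = 2
change(14) = min(1+change(13)=1+2=3, 1+change(10)=1+2=3, 1+change(9)=1+2=3, 1+change(6)=1+2=3, 1+change(3)=1+3=4) = 3
change(15) = min(1+change(14)=1+3=4, 1+change(11)=1+1=2, 1+change(10)=1+2=3, 1+change(7)=1+3=4, 1+change(4)=1+1=2) = 2
change(16) = min(1+change(15)=1+2=3, 1+change(12)=1+2=3, 1+change(11)=1+1=2, 1+change(8)=1+1=2, 1+change(5)=1+1=2) = 2

2


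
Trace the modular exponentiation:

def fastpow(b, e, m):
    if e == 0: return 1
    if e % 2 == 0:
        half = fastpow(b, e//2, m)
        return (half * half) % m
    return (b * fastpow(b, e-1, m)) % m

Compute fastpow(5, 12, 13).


fastpow(5, 12, 13): e is even, compute fastpow(5, 6, 13)
  fastpow(5, 6, 13): e is even, compute fastpow(5, 3, 13)
    fastpow(5, 3, 13): e is odd, compute fastpow(5, 2, 13)
      fastpow(5, 2, 13): e is even, compute fastpow(5, 1, 13)
        fastpow(5, 1, 13): e is odd, compute fastpow(5, 0, 13)
          fastpow(5, 0, 13) = 1
        (5 * 1) % 13 = 5
      half=5, (5*5) % 13 = 12
    (5 * 12) % 13 = 8
  half=8, (8*8) % 13 = 12
half=12, (12*12) % 13 = 1

1


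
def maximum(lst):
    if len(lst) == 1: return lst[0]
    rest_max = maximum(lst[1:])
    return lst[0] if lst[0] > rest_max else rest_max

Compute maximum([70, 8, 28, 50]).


maximum([70, 8, 28, 50]): compare 70 with maximum([8, 28, 50])
maximum([8, 28, 50]): compare 8 with maximum([28, 50])
maximum([28, 50]): compare 28 with maximum([50])
maximum([50]) = 50  (base case)
Compare 28 with 50 -> 50
Compare 8 with 50 -> 50
Compare 70 with 50 -> 70

70


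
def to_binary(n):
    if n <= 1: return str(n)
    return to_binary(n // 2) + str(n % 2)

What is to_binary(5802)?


to_binary(5802) = to_binary(2901) + '0'
to_binary(2901) = to_binary(1450) + '1'
to_binary(1450) = to_binary(725) + '0'
to_binary(725) = to_binary(362) + '1'
to_binary(362) = to_binary(181) + '0'
to_binary(181) = to_binary(90) + '1'
to_binary(90) = to_binary(45) + '0'
to_binary(45) = to_binary(22) + '1'
to_binary(22) = to_binary(11) + '0'
to_binary(11) = to_binary(5) + '1'
to_binary(5) = to_binary(2) + '1'
to_binary(2) = to_binary(1) + '0'
to_binary(1) = '1'  (base case)
Concatenating: '1' + '0' + '1' + '1' + '0' + '1' + '0' + '1' + '0' + '1' + '0' + '1' + '0' = '1011010101010'

1011010101010


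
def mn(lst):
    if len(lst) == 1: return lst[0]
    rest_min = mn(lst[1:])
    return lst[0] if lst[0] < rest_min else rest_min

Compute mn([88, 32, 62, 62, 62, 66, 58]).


mn([88, 32, 62, 62, 62, 66, 58]): compare 88 with mn([32, 62, 62, 62, 66, 58])
mn([32, 62, 62, 62, 66, 58]): compare 32 with mn([62, 62, 62, 66, 58])
mn([62, 62, 62, 66, 58]): compare 62 with mn([62, 62, 66, 58])
mn([62, 62, 66, 58]): compare 62 with mn([62, 66, 58])
mn([62, 66, 58]): compare 62 with mn([66, 58])
mn([66, 58]): compare 66 with mn([58])
mn([58]) = 58  (base case)
Compare 66 with 58 -> 58
Compare 62 with 58 -> 58
Compare 62 with 58 -> 58
Compare 62 with 58 -> 58
Compare 32 with 58 -> 32
Compare 88 with 32 -> 32

32


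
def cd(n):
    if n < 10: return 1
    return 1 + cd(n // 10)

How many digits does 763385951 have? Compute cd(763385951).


cd(763385951) = 1 + cd(76338595)
cd(76338595) = 1 + cd(7633859)
cd(7633859) = 1 + cd(763385)
cd(763385) = 1 + cd(76338)
cd(76338) = 1 + cd(7633)
cd(7633) = 1 + cd(763)
cd(763) = 1 + cd(76)
cd(76) = 1 + cd(7)
cd(7) = 1  (base case: 7 < 10)
Unwinding: 1 + 1 + 1 + 1 + 1 + 1 + 1 + 1 + 1 = 9

9


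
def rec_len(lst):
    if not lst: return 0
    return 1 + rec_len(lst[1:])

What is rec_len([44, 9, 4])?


rec_len([44, 9, 4]) = 1 + rec_len([9, 4])
rec_len([9, 4]) = 1 + rec_len([4])
rec_len([4]) = 1 + rec_len([])
rec_len([]) = 0  (base case)
Unwinding: 1 + 1 + 1 + 0 = 3

3


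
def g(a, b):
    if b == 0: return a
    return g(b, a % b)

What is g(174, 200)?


g(174, 200) = g(200, 174)
g(200, 174) = g(174, 26)
g(174, 26) = g(26, 18)
g(26, 18) = g(18, 8)
g(18, 8) = g(8, 2)
g(8, 2) = g(2, 0)
g(2, 0) = 2  (base case)

2


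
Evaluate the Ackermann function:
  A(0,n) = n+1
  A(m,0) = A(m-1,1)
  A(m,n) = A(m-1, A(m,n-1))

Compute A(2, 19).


A(2, 19) = A(1, A(2, 18))
  A(2, 18) = A(1, A(2, 17))
    A(2, 17) = A(1, A(2, 16))
      A(2, 16) = A(1, A(2, 15))
        A(2, 15) = A(1, A(2, 14))
          A(2, 14) = A(1, A(2, 13))
          A(2, 13) = A(1, A(2, 12))
          A(2, 12) = A(1, A(2, 11))
          A(2, 11) = A(1, A(2, 10))
          A(2, 10) = A(1, A(2, 9))
          A(2, 9) = A(1, A(2, 8))
          A(2, 8) = A(1, A(2, 7))
          A(2, 7) = A(1, A(2, 6))
          A(2, 6) = A(1, A(2, 5))
          A(2, 5) = A(1, A(2, 4))
          A(2, 4) = A(1, A(2, 3))
          A(2, 3) = A(1, A(2, 2))
          A(2, 2) = A(1, A(2, 1))
          A(2, 1) = A(1, A(2, 0))
          A(2, 0) = A(1, 1)
          A(1, 1) = A(0, A(1, 0))
          A(1, 0) = A(0, 1)
          A(0, 1) = 2
            = A(0, 2)
          A(0, 2) = 3
... (trace truncated)
Result: A(2, 19) = 41

41


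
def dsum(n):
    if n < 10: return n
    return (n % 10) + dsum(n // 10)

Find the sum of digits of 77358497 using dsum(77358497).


dsum(77358497) = 7 + dsum(7735849)
dsum(7735849) = 9 + dsum(773584)
dsum(773584) = 4 + dsum(77358)
dsum(77358) = 8 + dsum(7735)
dsum(7735) = 5 + dsum(773)
dsum(773) = 3 + dsum(77)
dsum(77) = 7 + dsum(7)
dsum(7) = 7  (base case)
Total: 7 + 9 + 4 + 8 + 5 + 3 + 7 + 7 = 50

50


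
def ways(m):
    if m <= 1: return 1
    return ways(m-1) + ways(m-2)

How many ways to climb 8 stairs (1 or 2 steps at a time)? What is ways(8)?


Building up from base cases:
ways(0) = 1
ways(1) = 1
ways(2) = ways(1) + ways(0) = 1 + 1 = 2
ways(3) = ways(2) + ways(1) = 2 + 1 = 3
ways(4) = ways(3) + ways(2) = 3 + 2 = 5
ways(5) = ways(4) + ways(3) = 5 + 3 = 8
ways(6) = ways(5) + ways(4) = 8 + 5 = 13
ways(7) = ways(6) + ways(5) = 13 + 8 = 21
ways(8) = ways(7) + ways(6) = 21 + 13 = 34

34


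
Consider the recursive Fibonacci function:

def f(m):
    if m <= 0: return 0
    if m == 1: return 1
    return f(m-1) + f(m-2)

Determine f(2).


Computing f(2) bottom-up:
f(0) = 0
f(1) = 1
f(2) = f(1) + f(0) = 1 + 0 = 1

1


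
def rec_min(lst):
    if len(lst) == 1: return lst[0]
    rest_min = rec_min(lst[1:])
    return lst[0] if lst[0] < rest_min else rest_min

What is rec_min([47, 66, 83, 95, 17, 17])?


rec_min([47, 66, 83, 95, 17, 17]): compare 47 with rec_min([66, 83, 95, 17, 17])
rec_min([66, 83, 95, 17, 17]): compare 66 with rec_min([83, 95, 17, 17])
rec_min([83, 95, 17, 17]): compare 83 with rec_min([95, 17, 17])
rec_min([95, 17, 17]): compare 95 with rec_min([17, 17])
rec_min([17, 17]): compare 17 with rec_min([17])
rec_min([17]) = 17  (base case)
Compare 17 with 17 -> 17
Compare 95 with 17 -> 17
Compare 83 with 17 -> 17
Compare 66 with 17 -> 17
Compare 47 with 17 -> 17

17


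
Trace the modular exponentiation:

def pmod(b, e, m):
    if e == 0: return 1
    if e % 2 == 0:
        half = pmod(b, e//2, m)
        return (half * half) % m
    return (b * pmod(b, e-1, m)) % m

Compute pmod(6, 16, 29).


pmod(6, 16, 29): e is even, compute pmod(6, 8, 29)
  pmod(6, 8, 29): e is even, compute pmod(6, 4, 29)
    pmod(6, 4, 29): e is even, compute pmod(6, 2, 29)
      pmod(6, 2, 29): e is even, compute pmod(6, 1, 29)
        pmod(6, 1, 29): e is odd, compute pmod(6, 0, 29)
          pmod(6, 0, 29) = 1
        (6 * 1) % 29 = 6
      half=6, (6*6) % 29 = 7
    half=7, (7*7) % 29 = 20
  half=20, (20*20) % 29 = 23
half=23, (23*23) % 29 = 7

7


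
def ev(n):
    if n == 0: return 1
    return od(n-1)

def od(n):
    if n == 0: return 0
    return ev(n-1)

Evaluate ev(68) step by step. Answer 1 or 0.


ev(68) = od(67)
od(67) = ev(66)
ev(66) = od(65)
od(65) = ev(64)
ev(64) = od(63)
od(63) = ev(62)
ev(62) = od(61)
od(61) = ev(60)
ev(60) = od(59)
od(59) = ev(58)
ev(58) = od(57)
od(57) = ev(56)
ev(56) = od(55)
od(55) = ev(54)
ev(54) = od(53)
od(53) = ev(52)
ev(52) = od(51)
od(51) = ev(50)
ev(50) = od(49)
od(49) = ev(48)
ev(48) = od(47)
od(47) = ev(46)
ev(46) = od(45)
od(45) = ev(44)
ev(44) = od(43)
od(43) = ev(42)
ev(42) = od(41)
od(41) = ev(40)
ev(40) = od(39)
od(39) = ev(38)
ev(38) = od(37)
od(37) = ev(36)
ev(36) = od(35)
od(35) = ev(34)
ev(34) = od(33)
od(33) = ev(32)
ev(32) = od(31)
od(31) = ev(30)
ev(30) = od(29)
od(29) = ev(28)
ev(28) = od(27)
od(27) = ev(26)
ev(26) = od(25)
od(25) = ev(24)
ev(24) = od(23)
od(23) = ev(22)
ev(22) = od(21)
od(21) = ev(20)
ev(20) = od(19)
od(19) = ev(18)
ev(18) = od(17)
od(17) = ev(16)
ev(16) = od(15)
od(15) = ev(14)
ev(14) = od(13)
od(13) = ev(12)
ev(12) = od(11)
od(11) = ev(10)
ev(10) = od(9)
od(9) = ev(8)
ev(8) = od(7)
od(7) = ev(6)
ev(6) = od(5)
od(5) = ev(4)
ev(4) = od(3)
od(3) = ev(2)
ev(2) = od(1)
od(1) = ev(0)
ev(0) = 1  (base case)
Result: 1

1


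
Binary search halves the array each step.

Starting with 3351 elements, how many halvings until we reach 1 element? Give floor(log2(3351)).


3351 / 2 = 1675
1675 / 2 = 837
837 / 2 = 418
418 / 2 = 209
209 / 2 = 104
104 / 2 = 52
52 / 2 = 26
26 / 2 = 13
13 / 2 = 6
6 / 2 = 3
3 / 2 = 1
Reached 1 after 11 halvings

11


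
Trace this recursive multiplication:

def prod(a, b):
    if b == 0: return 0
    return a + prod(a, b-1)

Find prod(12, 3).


prod(12, 3) = 12 + prod(12, 2)
prod(12, 2) = 12 + prod(12, 1)
prod(12, 1) = 12 + prod(12, 0)
prod(12, 0) = 0  (base case)
Total: 12 + 12 + 12 + 0 = 36

36


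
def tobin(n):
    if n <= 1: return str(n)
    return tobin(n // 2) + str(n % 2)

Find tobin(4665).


tobin(4665) = tobin(2332) + '1'
tobin(2332) = tobin(1166) + '0'
tobin(1166) = tobin(583) + '0'
tobin(583) = tobin(291) + '1'
tobin(291) = tobin(145) + '1'
tobin(145) = tobin(72) + '1'
tobin(72) = tobin(36) + '0'
tobin(36) = tobin(18) + '0'
tobin(18) = tobin(9) + '0'
tobin(9) = tobin(4) + '1'
tobin(4) = tobin(2) + '0'
tobin(2) = tobin(1) + '0'
tobin(1) = '1'  (base case)
Concatenating: '1' + '0' + '0' + '1' + '0' + '0' + '0' + '1' + '1' + '1' + '0' + '0' + '1' = '1001000111001'

1001000111001


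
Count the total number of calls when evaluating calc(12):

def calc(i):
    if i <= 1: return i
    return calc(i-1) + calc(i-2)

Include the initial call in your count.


Let C(n) = total calls for calc(n)
C(0) = 1, C(1) = 1
C(2) = 1 + C(1) + C(0) = 1 + 1 + 1 = 3
C(3) = 1 + C(2) + C(1) = 1 + 3 + 1 = 5
C(4) = 1 + C(3) + C(2) = 1 + 5 + 3 = 9
C(5) = 1 + C(4) + C(3) = 1 + 9 + 5 = 15
C(6) = 1 + C(5) + C(4) = 1 + 15 + 9 = 25
C(7) = 1 + C(6) + C(5) = 1 + 25 + 15 = 41
C(8) = 1 + C(7) + C(6) = 1 + 41 + 25 = 67
C(9) = 1 + C(8) + C(7) = 1 + 67 + 41 = 109
C(10) = 1 + C(9) + C(8) = 1 + 109 + 67 = 177
C(11) = 1 + C(10) + C(9) = 1 + 177 + 109 = 287
C(12) = 1 + C(11) + C(10) = 1 + 287 + 177 = 465

465


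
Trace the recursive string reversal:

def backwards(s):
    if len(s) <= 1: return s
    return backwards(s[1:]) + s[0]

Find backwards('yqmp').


backwards('yqmp') = backwards('qmp') + 'y'
backwards('qmp') = backwards('mp') + 'q'
backwards('mp') = backwards('p') + 'm'
backwards('p') = 'p'  (base case)
Concatenating: 'p' + 'm' + 'q' + 'y' = 'pmqy'

pmqy


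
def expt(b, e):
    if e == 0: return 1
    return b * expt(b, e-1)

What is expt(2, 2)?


expt(2, 2)
= 2 * expt(2, 1)
= 2 * 2 * expt(2, 0)
= 2 * 2 * 1
= 4

4


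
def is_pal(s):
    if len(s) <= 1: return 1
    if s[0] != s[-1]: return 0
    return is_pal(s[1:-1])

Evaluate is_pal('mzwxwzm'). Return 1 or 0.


is_pal('mzwxwzm'): s[0]='m' == s[-1]='m' -> check is_pal('zwxwz')
is_pal('zwxwz'): s[0]='z' == s[-1]='z' -> check is_pal('wxw')
is_pal('wxw'): s[0]='w' == s[-1]='w' -> check is_pal('x')
is_pal('x'): len <= 1 -> return 1  (base case)
Result: 1 (palindrome)

1


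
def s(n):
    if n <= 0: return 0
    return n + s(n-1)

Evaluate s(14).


s(14)
= 14 + 13 + 12 + 11 + 10 + 9 + 8 + 7 + 6 + 5 + 4 + 3 + 2 + 1 + s(0)
= 14 + 13 + 12 + 11 + 10 + 9 + 8 + 7 + 6 + 5 + 4 + 3 + 2 + 1 + 0
= 105

105


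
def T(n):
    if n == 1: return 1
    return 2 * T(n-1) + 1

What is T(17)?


T(17) = 2 * T(16) + 1
T(16) = 2 * T(15) + 1
T(15) = 2 * T(14) + 1
T(14) = 2 * T(13) + 1
T(13) = 2 * T(12) + 1
T(12) = 2 * T(11) + 1
T(11) = 2 * T(10) + 1
T(10) = 2 * T(9) + 1
T(9) = 2 * T(8) + 1
T(8) = 2 * T(7) + 1
T(7) = 2 * T(6) + 1
T(6) = 2 * T(5) + 1
T(5) = 2 * T(4) + 1
T(4) = 2 * T(3) + 1
T(3) = 2 * T(2) + 1
T(2) = 2 * T(1) + 1
T(1) = 1  (base case)
T(2) = 2 * 1 + 1 = 3
T(3) = 2 * 3 + 1 = 7
T(4) = 2 * 7 + 1 = 15
T(5) = 2 * 15 + 1 = 31
T(6) = 2 * 31 + 1 = 63
T(7) = 2 * 63 + 1 = 127
T(8) = 2 * 127 + 1 = 255
T(9) = 2 * 255 + 1 = 511
T(10) = 2 * 511 + 1 = 1023
T(11) = 2 * 1023 + 1 = 2047
T(12) = 2 * 2047 + 1 = 4095
T(13) = 2 * 4095 + 1 = 8191
T(14) = 2 * 8191 + 1 = 16383
T(15) = 2 * 16383 + 1 = 32767
T(16) = 2 * 32767 + 1 = 65535
T(17) = 2 * 65535 + 1 = 131071

131071


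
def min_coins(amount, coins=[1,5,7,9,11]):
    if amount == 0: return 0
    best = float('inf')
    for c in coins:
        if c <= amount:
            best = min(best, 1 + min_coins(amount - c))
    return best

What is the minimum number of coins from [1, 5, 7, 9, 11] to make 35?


Building up with DP:
min_coins(0) = 0
min_coins(1) = min(1+min_coins(0)=1+0=1) = 1
min_coins(2) = min(1+min_coins(1)=1+1=2) = 2
min_coins(3) = min(1+min_coins(2)=1+2=3) = 3
min_coins(4) = min(1+min_coins(3)=1+3=4) = 4
min_coins(5) = min(1+min_coins(4)=1+4=5, 1+min_coins(0)=1+0=1) = 1
min_coins(6) = min(1+min_coins(5)=1+1=2, 1+min_coins(1)=1+1=2) = 2
min_coins(7) = min(1+min_coins(6)=1+2=3, 1+min_coins(2)=1+2=3, 1+min_coins(0)=1+0=1) = 1
min_coins(8) = min(1+min_coins(7)=1+1=2, 1+min_coins(3)=1+3=4, 1+min_coins(1)=1+1=2) = 2
min_coins(9) = min(1+min_coins(8)=1+2=3, 1+min_coins(4)=1+4=5, 1+min_coins(2)=1+2=3, 1+min_coins(0)=1+0=1) = 1
min_coins(10) = min(1+min_coins(9)=1+1=2, 1+min_coins(5)=1+1=2, 1+min_coins(3)=1+3=4, 1+min_coins(1)=1+1=2) = 2
min_coins(11) = min(1+min_coins(10)=1+2=3, 1+min_coins(6)=1+2=3, 1+min_coins(4)=1+4=5, 1+min_coins(2)=1+2=3, 1+min_coins(0)=1+0=1) = 1
min_coins(12) = min(1+min_coins(11)=1+1=2, 1+min_coins(7)=1+1=2, 1+min_coins(5)=1+1=2, 1+min_coins(3)=1+3=4, 1+min_coins(1)=1+1=2) = 2
min_coins(13) = min(1+min_coins(12)=1+2=3, 1+min_coins(8)=1+2=3, 1+min_coins(6)=1+2=3, 1+min_coins(4)=1+4=5, 1+min_coins(2)=1+2=3) = 3
min_coins(14) = min(1+min_coins(13)=1+3=4, 1+min_coins(9)=1+1=2, 1+min_coins(7)=1+1=2, 1+min_coins(5)=1+1=2, 1+min_coins(3)=1+3=4) = 2
min_coins(15) = min(1+min_coins(14)=1+2=3, 1+min_coins(10)=1+2=3, 1+min_coins(8)=1+2=3, 1+min_coins(6)=1+2=3, 1+min_coins(4)=1+4=5) = 3
min_coins(16) = min(1+min_coins(15)=1+3=4, 1+min_coins(11)=1+1=2, 1+min_coins(9)=1+1=2, 1+min_coins(7)=1+1=2, 1+min_coins(5)=1+1=2) = 2
min_coins(17) = min(1+min_coins(16)=1+2=3, 1+min_coins(12)=1+2=3, 1+min_coins(10)=1+2=3, 1+min_coins(8)=1+2=3, 1+min_coins(6)=1+2=3) = 3
min_coins(18) = min(1+min_coins(17)=1+3=4, 1+min_coins(13)=1+3=4, 1+min_coins(11)=1+1=2, 1+min_coins(9)=1+1=2, 1+min_coins(7)=1+1=2) = 2
min_coins(19) = min(1+min_coins(18)=1+2=3, 1+min_coins(14)=1+2=3, 1+min_coins(12)=1+2=3, 1+min_coins(10)=1+2=3, 1+min_coins(8)=1+2=3) = 3
min_coins(20) = min(1+min_coins(19)=1+3=4, 1+min_coins(15)=1+3=4, 1+min_coins(13)=1+3=4, 1+min_coins(11)=1+1=2, 1+min_coins(9)=1+1=2) = 2
min_coins(21) = min(1+min_coins(20)=1+2=3, 1+min_coins(16)=1+2=3, 1+min_coins(14)=1+2=3, 1+min_coins(12)=1+2=3, 1+min_coins(10)=1+2=3) = 3
min_coins(22) = min(1+min_coins(21)=1+3=4, 1+min_coins(17)=1+3=4, 1+min_coins(15)=1+3=4, 1+min_coins(13)=1+3=4, 1+min_coins(11)=1+1=2) = 2
min_coins(23) = min(1+min_coins(22)=1+2=3, 1+min_coins(18)=1+2=3, 1+min_coins(16)=1+2=3, 1+min_coins(14)=1+2=3, 1+min_coins(12)=1+2=3) = 3
min_coins(24) = min(1+min_coins(23)=1+3=4, 1+min_coins(19)=1+3=4, 1+min_coins(17)=1+3=4, 1+min_coins(15)=1+3=4, 1+min_coins(13)=1+3=4) = 4
min_coins(25) = min(1+min_coins(24)=1+4=5, 1+min_coins(20)=1+2=3, 1+min_coins(18)=1+2=3, 1+min_coins(16)=1+2=3, 1+min_coins(14)=1+2=3) = 3
min_coins(26) = min(1+min_coins(25)=1+3=4, 1+min_coins(21)=1+3=4, 1+min_coins(19)=1+3=4, 1+min_coins(17)=1+3=4, 1+min_coins(15)=1+3=4) = 4
min_coins(27) = min(1+min_coins(26)=1+4=5, 1+min_coins(22)=1+2=3, 1+min_coins(20)=1+2=3, 1+min_coins(18)=1+2=3, 1+min_coins(16)=1+2=3) = 3
min_coins(28) = min(1+min_coins(27)=1+3=4, 1+min_coins(23)=1+3=4, 1+min_coins(21)=1+3=4, 1+min_coins(19)=1+3=4, 1+min_coins(17)=1+3=4) = 4
min_coins(29) = min(1+min_coins(28)=1+4=5, 1+min_coins(24)=1+4=5, 1+min_coins(22)=1+2=3, 1+min_coins(20)=1+2=3, 1+min_coins(18)=1+2=3) = 3
min_coins(30) = min(1+min_coins(29)=1+3=4, 1+min_coins(25)=1+3=4, 1+min_coins(23)=1+3=4, 1+min_coins(21)=1+3=4, 1+min_coins(19)=1+3=4) = 4
min_coins(31) = min(1+min_coins(30)=1+4=5, 1+min_coins(26)=1+4=5, 1+min_coins(24)=1+4=5, 1+min_coins(22)=1+2=3, 1+min_coins(20)=1+2=3) = 3
min_coins(32) = min(1+min_coins(31)=1+3=4, 1+min_coins(27)=1+3=4, 1+min_coins(25)=1+3=4, 1+min_coins(23)=1+3=4, 1+min_coins(21)=1+3=4) = 4
min_coins(33) = min(1+min_coins(32)=1+4=5, 1+min_coins(28)=1+4=5, 1+min_coins(26)=1+4=5, 1+min_coins(24)=1+4=5, 1+min_coins(22)=1+2=3) = 3
min_coins(34) = min(1+min_coins(33)=1+3=4, 1+min_coins(29)=1+3=4, 1+min_coins(27)=1+3=4, 1+min_coins(25)=1+3=4, 1+min_coins(23)=1+3=4) = 4
min_coins(35) = min(1+min_coins(34)=1+4=5, 1+min_coins(30)=1+4=5, 1+min_coins(28)=1+4=5, 1+min_coins(26)=1+4=5, 1+min_coins(24)=1+4=5) = 5

5


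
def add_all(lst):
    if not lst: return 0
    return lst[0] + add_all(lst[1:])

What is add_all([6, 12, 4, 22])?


add_all([6, 12, 4, 22]) = 6 + add_all([12, 4, 22])
add_all([12, 4, 22]) = 12 + add_all([4, 22])
add_all([4, 22]) = 4 + add_all([22])
add_all([22]) = 22 + add_all([])
add_all([]) = 0  (base case)
Total: 6 + 12 + 4 + 22 + 0 = 44

44


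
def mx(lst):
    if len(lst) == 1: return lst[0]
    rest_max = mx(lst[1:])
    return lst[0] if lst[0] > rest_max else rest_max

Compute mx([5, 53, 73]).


mx([5, 53, 73]): compare 5 with mx([53, 73])
mx([53, 73]): compare 53 with mx([73])
mx([73]) = 73  (base case)
Compare 53 with 73 -> 73
Compare 5 with 73 -> 73

73


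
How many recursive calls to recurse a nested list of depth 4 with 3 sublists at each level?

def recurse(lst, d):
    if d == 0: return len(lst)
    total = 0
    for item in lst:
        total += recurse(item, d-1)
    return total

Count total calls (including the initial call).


At depth 0 (root): 1 call
At depth 1: each of 1 parents calls recurse on 3 children = 3 calls
At depth 2: each of 3 parents calls recurse on 3 children = 9 calls
At depth 3: each of 9 parents calls recurse on 3 children = 27 calls
At depth 4: each of 27 parents calls recurse on 3 children = 81 calls
Total: 1 + 3 + 9 + 27 + 81 = 121

121


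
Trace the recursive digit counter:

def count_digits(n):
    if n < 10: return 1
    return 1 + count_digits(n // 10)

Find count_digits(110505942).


count_digits(110505942) = 1 + count_digits(11050594)
count_digits(11050594) = 1 + count_digits(1105059)
count_digits(1105059) = 1 + count_digits(110505)
count_digits(110505) = 1 + count_digits(11050)
count_digits(11050) = 1 + count_digits(1105)
count_digits(1105) = 1 + count_digits(110)
count_digits(110) = 1 + count_digits(11)
count_digits(11) = 1 + count_digits(1)
count_digits(1) = 1  (base case: 1 < 10)
Unwinding: 1 + 1 + 1 + 1 + 1 + 1 + 1 + 1 + 1 = 9

9


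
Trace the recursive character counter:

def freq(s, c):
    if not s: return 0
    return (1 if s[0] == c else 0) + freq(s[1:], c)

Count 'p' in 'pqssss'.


s[0]='p' == 'p' -> 1
s[0]='q' != 'p' -> 0
s[0]='s' != 'p' -> 0
s[0]='s' != 'p' -> 0
s[0]='s' != 'p' -> 0
s[0]='s' != 'p' -> 0
Sum: 1 + 0 + 0 + 0 + 0 + 0 = 1

1


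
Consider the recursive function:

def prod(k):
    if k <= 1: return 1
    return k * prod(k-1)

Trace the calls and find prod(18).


prod(18)
= 18 * prod(17)
= 18 * 17 * prod(16)
= 18 * 17 * 16 * prod(15)
= 18 * 17 * 16 * 15 * prod(14)
= 18 * 17 * 16 * 15 * 14 * prod(13)
= 18 * 17 * 16 * 15 * 14 * 13 * prod(12)
= 18 * 17 * 16 * 15 * 14 * 13 * 12 * prod(11)
= 18 * 17 * 16 * 15 * 14 * 13 * 12 * 11 * prod(10)
= 18 * 17 * 16 * 15 * 14 * 13 * 12 * 11 * 10 * prod(9)
= 18 * 17 * 16 * 15 * 14 * 13 * 12 * 11 * 10 * 9 * prod(8)
= 18 * 17 * 16 * 15 * 14 * 13 * 12 * 11 * 10 * 9 * 8 * prod(7)
= 18 * 17 * 16 * 15 * 14 * 13 * 12 * 11 * 10 * 9 * 8 * 7 * prod(6)
= 18 * 17 * 16 * 15 * 14 * 13 * 12 * 11 * 10 * 9 * 8 * 7 * 6 * prod(5)
= 18 * 17 * 16 * 15 * 14 * 13 * 12 * 11 * 10 * 9 * 8 * 7 * 6 * 5 * prod(4)
= 18 * 17 * 16 * 15 * 14 * 13 * 12 * 11 * 10 * 9 * 8 * 7 * 6 * 5 * 4 * prod(3)
= 18 * 17 * 16 * 15 * 14 * 13 * 12 * 11 * 10 * 9 * 8 * 7 * 6 * 5 * 4 * 3 * prod(2)
= 18 * 17 * 16 * 15 * 14 * 13 * 12 * 11 * 10 * 9 * 8 * 7 * 6 * 5 * 4 * 3 * 2 * prod(1)
= 18 * 17 * 16 * 15 * 14 * 13 * 12 * 11 * 10 * 9 * 8 * 7 * 6 * 5 * 4 * 3 * 2 * 1
= 6402373705728000

6402373705728000


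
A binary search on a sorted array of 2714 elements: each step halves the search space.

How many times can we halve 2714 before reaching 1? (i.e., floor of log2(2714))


2714 / 2 = 1357
1357 / 2 = 678
678 / 2 = 339
339 / 2 = 169
169 / 2 = 84
84 / 2 = 42
42 / 2 = 21
21 / 2 = 10
10 / 2 = 5
5 / 2 = 2
2 / 2 = 1
Reached 1 after 11 halvings

11


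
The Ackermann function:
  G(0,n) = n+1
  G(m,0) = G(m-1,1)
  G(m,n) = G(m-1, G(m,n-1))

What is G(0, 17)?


G(0, 17) = 18
Result: G(0, 17) = 18

18


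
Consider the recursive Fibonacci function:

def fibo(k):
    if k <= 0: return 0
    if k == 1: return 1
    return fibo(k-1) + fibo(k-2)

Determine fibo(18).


Computing fibo(18) bottom-up:
fibo(0) = 0
fibo(1) = 1
fibo(2) = fibo(1) + fibo(0) = 1 + 0 = 1
fibo(3) = fibo(2) + fibo(1) = 1 + 1 = 2
fibo(4) = fibo(3) + fibo(2) = 2 + 1 = 3
fibo(5) = fibo(4) + fibo(3) = 3 + 2 = 5
fibo(6) = fibo(5) + fibo(4) = 5 + 3 = 8
fibo(7) = fibo(6) + fibo(5) = 8 + 5 = 13
fibo(8) = fibo(7) + fibo(6) = 13 + 8 = 21
fibo(9) = fibo(8) + fibo(7) = 21 + 13 = 34
fibo(10) = fibo(9) + fibo(8) = 34 + 21 = 55
fibo(11) = fibo(10) + fibo(9) = 55 + 34 = 89
fibo(12) = fibo(11) + fibo(10) = 89 + 55 = 144
fibo(13) = fibo(12) + fibo(11) = 144 + 89 = 233
fibo(14) = fibo(13) + fibo(12) = 233 + 144 = 377
fibo(15) = fibo(14) + fibo(13) = 377 + 233 = 610
fibo(16) = fibo(15) + fibo(14) = 610 + 377 = 987
fibo(17) = fibo(16) + fibo(15) = 987 + 610 = 1597
fibo(18) = fibo(17) + fibo(16) = 1597 + 987 = 2584

2584


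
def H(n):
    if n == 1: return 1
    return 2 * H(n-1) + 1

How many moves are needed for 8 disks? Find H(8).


H(8) = 2 * H(7) + 1
H(7) = 2 * H(6) + 1
H(6) = 2 * H(5) + 1
H(5) = 2 * H(4) + 1
H(4) = 2 * H(3) + 1
H(3) = 2 * H(2) + 1
H(2) = 2 * H(1) + 1
H(1) = 1  (base case)
H(2) = 2 * 1 + 1 = 3
H(3) = 2 * 3 + 1 = 7
H(4) = 2 * 7 + 1 = 15
H(5) = 2 * 15 + 1 = 31
H(6) = 2 * 31 + 1 = 63
H(7) = 2 * 63 + 1 = 127
H(8) = 2 * 127 + 1 = 255

255


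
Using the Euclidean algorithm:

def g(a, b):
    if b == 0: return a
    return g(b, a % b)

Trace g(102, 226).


g(102, 226) = g(226, 102)
g(226, 102) = g(102, 22)
g(102, 22) = g(22, 14)
g(22, 14) = g(14, 8)
g(14, 8) = g(8, 6)
g(8, 6) = g(6, 2)
g(6, 2) = g(2, 0)
g(2, 0) = 2  (base case)

2


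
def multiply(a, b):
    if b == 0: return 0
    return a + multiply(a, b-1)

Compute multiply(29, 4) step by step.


multiply(29, 4) = 29 + multiply(29, 3)
multiply(29, 3) = 29 + multiply(29, 2)
multiply(29, 2) = 29 + multiply(29, 1)
multiply(29, 1) = 29 + multiply(29, 0)
multiply(29, 0) = 0  (base case)
Total: 29 + 29 + 29 + 29 + 0 = 116

116


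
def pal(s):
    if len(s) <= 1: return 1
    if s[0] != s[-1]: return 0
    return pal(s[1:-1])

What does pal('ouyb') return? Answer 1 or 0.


pal('ouyb'): s[0]='o' != s[-1]='b' -> return 0
Result: 0 (not a palindrome)

0


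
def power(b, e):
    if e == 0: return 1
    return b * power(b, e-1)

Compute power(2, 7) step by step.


power(2, 7)
= 2 * power(2, 6)
= 2 * 2 * power(2, 5)
= 2 * 2 * 2 * power(2, 4)
= 2 * 2 * 2 * 2 * power(2, 3)
= 2 * 2 * 2 * 2 * 2 * power(2, 2)
= 2 * 2 * 2 * 2 * 2 * 2 * power(2, 1)
= 2 * 2 * 2 * 2 * 2 * 2 * 2 * power(2, 0)
= 2 * 2 * 2 * 2 * 2 * 2 * 2 * 1
= 128

128


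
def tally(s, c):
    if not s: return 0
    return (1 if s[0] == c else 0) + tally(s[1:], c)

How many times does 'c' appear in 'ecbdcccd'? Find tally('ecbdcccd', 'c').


s[0]='e' != 'c' -> 0
s[0]='c' == 'c' -> 1
s[0]='b' != 'c' -> 0
s[0]='d' != 'c' -> 0
s[0]='c' == 'c' -> 1
s[0]='c' == 'c' -> 1
s[0]='c' == 'c' -> 1
s[0]='d' != 'c' -> 0
Sum: 0 + 1 + 0 + 0 + 1 + 1 + 1 + 0 = 4

4


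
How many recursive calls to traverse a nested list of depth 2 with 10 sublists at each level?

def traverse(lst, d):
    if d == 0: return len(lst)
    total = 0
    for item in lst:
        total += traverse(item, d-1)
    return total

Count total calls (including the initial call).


At depth 0 (root): 1 call
At depth 1: each of 1 parents calls traverse on 10 children = 10 calls
At depth 2: each of 10 parents calls traverse on 10 children = 100 calls
Total: 1 + 10 + 100 = 111

111


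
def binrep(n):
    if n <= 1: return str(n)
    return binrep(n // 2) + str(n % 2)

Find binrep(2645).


binrep(2645) = binrep(1322) + '1'
binrep(1322) = binrep(661) + '0'
binrep(661) = binrep(330) + '1'
binrep(330) = binrep(165) + '0'
binrep(165) = binrep(82) + '1'
binrep(82) = binrep(41) + '0'
binrep(41) = binrep(20) + '1'
binrep(20) = binrep(10) + '0'
binrep(10) = binrep(5) + '0'
binrep(5) = binrep(2) + '1'
binrep(2) = binrep(1) + '0'
binrep(1) = '1'  (base case)
Concatenating: '1' + '0' + '1' + '0' + '0' + '1' + '0' + '1' + '0' + '1' + '0' + '1' = '101001010101'

101001010101


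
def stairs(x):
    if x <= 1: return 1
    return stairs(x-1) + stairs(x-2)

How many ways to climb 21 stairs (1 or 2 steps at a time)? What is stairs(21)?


Building up from base cases:
stairs(0) = 1
stairs(1) = 1
stairs(2) = stairs(1) + stairs(0) = 1 + 1 = 2
stairs(3) = stairs(2) + stairs(1) = 2 + 1 = 3
stairs(4) = stairs(3) + stairs(2) = 3 + 2 = 5
stairs(5) = stairs(4) + stairs(3) = 5 + 3 = 8
stairs(6) = stairs(5) + stairs(4) = 8 + 5 = 13
stairs(7) = stairs(6) + stairs(5) = 13 + 8 = 21
stairs(8) = stairs(7) + stairs(6) = 21 + 13 = 34
stairs(9) = stairs(8) + stairs(7) = 34 + 21 = 55
stairs(10) = stairs(9) + stairs(8) = 55 + 34 = 89
stairs(11) = stairs(10) + stairs(9) = 89 + 55 = 144
stairs(12) = stairs(11) + stairs(10) = 144 + 89 = 233
stairs(13) = stairs(12) + stairs(11) = 233 + 144 = 377
stairs(14) = stairs(13) + stairs(12) = 377 + 233 = 610
stairs(15) = stairs(14) + stairs(13) = 610 + 377 = 987
stairs(16) = stairs(15) + stairs(14) = 987 + 610 = 1597
stairs(17) = stairs(16) + stairs(15) = 1597 + 987 = 2584
stairs(18) = stairs(17) + stairs(16) = 2584 + 1597 = 4181
stairs(19) = stairs(18) + stairs(17) = 4181 + 2584 = 6765
stairs(20) = stairs(19) + stairs(18) = 6765 + 4181 = 10946
stairs(21) = stairs(20) + stairs(19) = 10946 + 6765 = 17711

17711


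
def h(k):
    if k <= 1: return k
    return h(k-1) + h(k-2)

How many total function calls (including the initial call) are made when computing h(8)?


Let C(n) = total calls for h(n)
C(0) = 1, C(1) = 1
C(2) = 1 + C(1) + C(0) = 1 + 1 + 1 = 3
C(3) = 1 + C(2) + C(1) = 1 + 3 + 1 = 5
C(4) = 1 + C(3) + C(2) = 1 + 5 + 3 = 9
C(5) = 1 + C(4) + C(3) = 1 + 9 + 5 = 15
C(6) = 1 + C(5) + C(4) = 1 + 15 + 9 = 25
C(7) = 1 + C(6) + C(5) = 1 + 25 + 15 = 41
C(8) = 1 + C(7) + C(6) = 1 + 41 + 25 = 67

67


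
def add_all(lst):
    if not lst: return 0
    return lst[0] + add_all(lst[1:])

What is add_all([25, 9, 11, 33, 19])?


add_all([25, 9, 11, 33, 19]) = 25 + add_all([9, 11, 33, 19])
add_all([9, 11, 33, 19]) = 9 + add_all([11, 33, 19])
add_all([11, 33, 19]) = 11 + add_all([33, 19])
add_all([33, 19]) = 33 + add_all([19])
add_all([19]) = 19 + add_all([])
add_all([]) = 0  (base case)
Total: 25 + 9 + 11 + 33 + 19 + 0 = 97

97


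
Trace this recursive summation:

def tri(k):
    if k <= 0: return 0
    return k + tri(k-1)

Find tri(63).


tri(63)
= 63 + 62 + 61 + 60 + 59 + 58 + 57 + 56 + 55 + 54 + 53 + 52 + 51 + 50 + 49 + 48 + 47 + 46 + 45 + 44 + 43 + 42 + 41 + 40 + 39 + 38 + 37 + 36 + 35 + 34 + 33 + 32 + 31 + 30 + 29 + 28 + 27 + 26 + 25 + 24 + 23 + 22 + 21 + 20 + 19 + 18 + 17 + 16 + 15 + 14 + 13 + 12 + 11 + 10 + 9 + 8 + 7 + 6 + 5 + 4 + 3 + 2 + 1 + tri(0)
= 63 + 62 + 61 + 60 + 59 + 58 + 57 + 56 + 55 + 54 + 53 + 52 + 51 + 50 + 49 + 48 + 47 + 46 + 45 + 44 + 43 + 42 + 41 + 40 + 39 + 38 + 37 + 36 + 35 + 34 + 33 + 32 + 31 + 30 + 29 + 28 + 27 + 26 + 25 + 24 + 23 + 22 + 21 + 20 + 19 + 18 + 17 + 16 + 15 + 14 + 13 + 12 + 11 + 10 + 9 + 8 + 7 + 6 + 5 + 4 + 3 + 2 + 1 + 0
= 2016

2016


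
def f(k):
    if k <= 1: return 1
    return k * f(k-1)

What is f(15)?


f(15)
= 15 * f(14)
= 15 * 14 * f(13)
= 15 * 14 * 13 * f(12)
= 15 * 14 * 13 * 12 * f(11)
= 15 * 14 * 13 * 12 * 11 * f(10)
= 15 * 14 * 13 * 12 * 11 * 10 * f(9)
= 15 * 14 * 13 * 12 * 11 * 10 * 9 * f(8)
= 15 * 14 * 13 * 12 * 11 * 10 * 9 * 8 * f(7)
= 15 * 14 * 13 * 12 * 11 * 10 * 9 * 8 * 7 * f(6)
= 15 * 14 * 13 * 12 * 11 * 10 * 9 * 8 * 7 * 6 * f(5)
= 15 * 14 * 13 * 12 * 11 * 10 * 9 * 8 * 7 * 6 * 5 * f(4)
= 15 * 14 * 13 * 12 * 11 * 10 * 9 * 8 * 7 * 6 * 5 * 4 * f(3)
= 15 * 14 * 13 * 12 * 11 * 10 * 9 * 8 * 7 * 6 * 5 * 4 * 3 * f(2)
= 15 * 14 * 13 * 12 * 11 * 10 * 9 * 8 * 7 * 6 * 5 * 4 * 3 * 2 * f(1)
= 15 * 14 * 13 * 12 * 11 * 10 * 9 * 8 * 7 * 6 * 5 * 4 * 3 * 2 * 1
= 1307674368000

1307674368000


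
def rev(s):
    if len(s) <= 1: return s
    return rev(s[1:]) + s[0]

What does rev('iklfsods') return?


rev('iklfsods') = rev('klfsods') + 'i'
rev('klfsods') = rev('lfsods') + 'k'
rev('lfsods') = rev('fsods') + 'l'
rev('fsods') = rev('sods') + 'f'
rev('sods') = rev('ods') + 's'
rev('ods') = rev('ds') + 'o'
rev('ds') = rev('s') + 'd'
rev('s') = 's'  (base case)
Concatenating: 's' + 'd' + 'o' + 's' + 'f' + 'l' + 'k' + 'i' = 'sdosflki'

sdosflki


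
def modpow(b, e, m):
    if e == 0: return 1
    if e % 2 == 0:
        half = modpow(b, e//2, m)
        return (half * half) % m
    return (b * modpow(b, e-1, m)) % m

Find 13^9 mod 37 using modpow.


modpow(13, 9, 37): e is odd, compute modpow(13, 8, 37)
  modpow(13, 8, 37): e is even, compute modpow(13, 4, 37)
    modpow(13, 4, 37): e is even, compute modpow(13, 2, 37)
      modpow(13, 2, 37): e is even, compute modpow(13, 1, 37)
        modpow(13, 1, 37): e is odd, compute modpow(13, 0, 37)
          modpow(13, 0, 37) = 1
        (13 * 1) % 37 = 13
      half=13, (13*13) % 37 = 21
    half=21, (21*21) % 37 = 34
  half=34, (34*34) % 37 = 9
(13 * 9) % 37 = 6

6


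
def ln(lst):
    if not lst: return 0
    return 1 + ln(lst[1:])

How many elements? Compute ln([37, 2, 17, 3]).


ln([37, 2, 17, 3]) = 1 + ln([2, 17, 3])
ln([2, 17, 3]) = 1 + ln([17, 3])
ln([17, 3]) = 1 + ln([3])
ln([3]) = 1 + ln([])
ln([]) = 0  (base case)
Unwinding: 1 + 1 + 1 + 1 + 0 = 4

4


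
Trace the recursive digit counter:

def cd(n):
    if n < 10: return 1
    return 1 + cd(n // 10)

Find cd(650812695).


cd(650812695) = 1 + cd(65081269)
cd(65081269) = 1 + cd(6508126)
cd(6508126) = 1 + cd(650812)
cd(650812) = 1 + cd(65081)
cd(65081) = 1 + cd(6508)
cd(6508) = 1 + cd(650)
cd(650) = 1 + cd(65)
cd(65) = 1 + cd(6)
cd(6) = 1  (base case: 6 < 10)
Unwinding: 1 + 1 + 1 + 1 + 1 + 1 + 1 + 1 + 1 = 9

9


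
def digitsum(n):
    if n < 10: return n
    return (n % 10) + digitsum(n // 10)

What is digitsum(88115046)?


digitsum(88115046) = 6 + digitsum(8811504)
digitsum(8811504) = 4 + digitsum(881150)
digitsum(881150) = 0 + digitsum(88115)
digitsum(88115) = 5 + digitsum(8811)
digitsum(8811) = 1 + digitsum(881)
digitsum(881) = 1 + digitsum(88)
digitsum(88) = 8 + digitsum(8)
digitsum(8) = 8  (base case)
Total: 6 + 4 + 0 + 5 + 1 + 1 + 8 + 8 = 33

33


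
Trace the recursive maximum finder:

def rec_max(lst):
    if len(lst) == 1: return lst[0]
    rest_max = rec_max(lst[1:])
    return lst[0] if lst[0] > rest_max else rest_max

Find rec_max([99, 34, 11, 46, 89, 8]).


rec_max([99, 34, 11, 46, 89, 8]): compare 99 with rec_max([34, 11, 46, 89, 8])
rec_max([34, 11, 46, 89, 8]): compare 34 with rec_max([11, 46, 89, 8])
rec_max([11, 46, 89, 8]): compare 11 with rec_max([46, 89, 8])
rec_max([46, 89, 8]): compare 46 with rec_max([89, 8])
rec_max([89, 8]): compare 89 with rec_max([8])
rec_max([8]) = 8  (base case)
Compare 89 with 8 -> 89
Compare 46 with 89 -> 89
Compare 11 with 89 -> 89
Compare 34 with 89 -> 89
Compare 99 with 89 -> 99

99


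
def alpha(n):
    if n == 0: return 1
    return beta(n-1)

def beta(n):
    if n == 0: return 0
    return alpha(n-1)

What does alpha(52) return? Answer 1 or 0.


alpha(52) = beta(51)
beta(51) = alpha(50)
alpha(50) = beta(49)
beta(49) = alpha(48)
alpha(48) = beta(47)
beta(47) = alpha(46)
alpha(46) = beta(45)
beta(45) = alpha(44)
alpha(44) = beta(43)
beta(43) = alpha(42)
alpha(42) = beta(41)
beta(41) = alpha(40)
alpha(40) = beta(39)
beta(39) = alpha(38)
alpha(38) = beta(37)
beta(37) = alpha(36)
alpha(36) = beta(35)
beta(35) = alpha(34)
alpha(34) = beta(33)
beta(33) = alpha(32)
alpha(32) = beta(31)
beta(31) = alpha(30)
alpha(30) = beta(29)
beta(29) = alpha(28)
alpha(28) = beta(27)
beta(27) = alpha(26)
alpha(26) = beta(25)
beta(25) = alpha(24)
alpha(24) = beta(23)
beta(23) = alpha(22)
alpha(22) = beta(21)
beta(21) = alpha(20)
alpha(20) = beta(19)
beta(19) = alpha(18)
alpha(18) = beta(17)
beta(17) = alpha(16)
alpha(16) = beta(15)
beta(15) = alpha(14)
alpha(14) = beta(13)
beta(13) = alpha(12)
alpha(12) = beta(11)
beta(11) = alpha(10)
alpha(10) = beta(9)
beta(9) = alpha(8)
alpha(8) = beta(7)
beta(7) = alpha(6)
alpha(6) = beta(5)
beta(5) = alpha(4)
alpha(4) = beta(3)
beta(3) = alpha(2)
alpha(2) = beta(1)
beta(1) = alpha(0)
alpha(0) = 1  (base case)
Result: 1

1


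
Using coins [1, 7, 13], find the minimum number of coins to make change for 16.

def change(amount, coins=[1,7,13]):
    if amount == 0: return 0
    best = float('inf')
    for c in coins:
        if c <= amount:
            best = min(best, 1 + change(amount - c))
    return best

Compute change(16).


Building up with DP:
change(0) = 0
change(1) = min(1+change(0)=1+0=1) = 1
change(2) = min(1+change(1)=1+1=2) = 2
change(3) = min(1+change(2)=1+2=3) = 3
change(4) = min(1+change(3)=1+3=4) = 4
change(5) = min(1+change(4)=1+4=5) = 5
change(6) = min(1+change(5)=1+5=6) = 6
change(7) = min(1+change(6)=1+6=7, 1+change(0)=1+0=1) = 1
change(8) = min(1+change(7)=1+1=2, 1+change(1)=1+1=2) = 2
change(9) = min(1+change(8)=1+2=3, 1+change(2)=1+2=3) = 3
change(10) = min(1+change(9)=1+3=4, 1+change(3)=1+3=4) = 4
change(11) = min(1+change(10)=1+4=5, 1+change(4)=1+4=5) = 5
change(12) = min(1+change(11)=1+5=6, 1+change(5)=1+5=6) = 6
change(13) = min(1+change(12)=1+6=7, 1+change(6)=1+6=7, 1+change(0)=1+0=1) = 1
change(14) = min(1+change(13)=1+1=2, 1+change(7)=1+1=2, 1+change(1)=1+1=2) = 2
change(15) = min(1+change(14)=1+2=3, 1+change(8)=1+2=3, 1+change(2)=1+2=3) = 3
change(16) = min(1+change(15)=1+3=4, 1+change(9)=1+3=4, 1+change(3)=1+3=4) = 4

4


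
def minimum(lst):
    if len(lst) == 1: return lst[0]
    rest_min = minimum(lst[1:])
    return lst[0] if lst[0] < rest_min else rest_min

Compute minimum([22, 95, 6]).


minimum([22, 95, 6]): compare 22 with minimum([95, 6])
minimum([95, 6]): compare 95 with minimum([6])
minimum([6]) = 6  (base case)
Compare 95 with 6 -> 6
Compare 22 with 6 -> 6

6


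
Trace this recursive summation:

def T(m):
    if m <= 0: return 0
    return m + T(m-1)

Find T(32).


T(32)
= 32 + 31 + 30 + 29 + 28 + 27 + 26 + 25 + 24 + 23 + 22 + 21 + 20 + 19 + 18 + 17 + 16 + 15 + 14 + 13 + 12 + 11 + 10 + 9 + 8 + 7 + 6 + 5 + 4 + 3 + 2 + 1 + T(0)
= 32 + 31 + 30 + 29 + 28 + 27 + 26 + 25 + 24 + 23 + 22 + 21 + 20 + 19 + 18 + 17 + 16 + 15 + 14 + 13 + 12 + 11 + 10 + 9 + 8 + 7 + 6 + 5 + 4 + 3 + 2 + 1 + 0
= 528

528


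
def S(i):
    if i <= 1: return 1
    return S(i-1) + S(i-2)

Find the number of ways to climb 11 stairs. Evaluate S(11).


Building up from base cases:
S(0) = 1
S(1) = 1
S(2) = S(1) + S(0) = 1 + 1 = 2
S(3) = S(2) + S(1) = 2 + 1 = 3
S(4) = S(3) + S(2) = 3 + 2 = 5
S(5) = S(4) + S(3) = 5 + 3 = 8
S(6) = S(5) + S(4) = 8 + 5 = 13
S(7) = S(6) + S(5) = 13 + 8 = 21
S(8) = S(7) + S(6) = 21 + 13 = 34
S(9) = S(8) + S(7) = 34 + 21 = 55
S(10) = S(9) + S(8) = 55 + 34 = 89
S(11) = S(10) + S(9) = 89 + 55 = 144

144


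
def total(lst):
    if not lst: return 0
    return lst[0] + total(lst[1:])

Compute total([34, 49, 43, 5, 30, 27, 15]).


total([34, 49, 43, 5, 30, 27, 15]) = 34 + total([49, 43, 5, 30, 27, 15])
total([49, 43, 5, 30, 27, 15]) = 49 + total([43, 5, 30, 27, 15])
total([43, 5, 30, 27, 15]) = 43 + total([5, 30, 27, 15])
total([5, 30, 27, 15]) = 5 + total([30, 27, 15])
total([30, 27, 15]) = 30 + total([27, 15])
total([27, 15]) = 27 + total([15])
total([15]) = 15 + total([])
total([]) = 0  (base case)
Total: 34 + 49 + 43 + 5 + 30 + 27 + 15 + 0 = 203

203


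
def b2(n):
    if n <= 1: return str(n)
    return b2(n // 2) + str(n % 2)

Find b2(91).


b2(91) = b2(45) + '1'
b2(45) = b2(22) + '1'
b2(22) = b2(11) + '0'
b2(11) = b2(5) + '1'
b2(5) = b2(2) + '1'
b2(2) = b2(1) + '0'
b2(1) = '1'  (base case)
Concatenating: '1' + '0' + '1' + '1' + '0' + '1' + '1' = '1011011'

1011011


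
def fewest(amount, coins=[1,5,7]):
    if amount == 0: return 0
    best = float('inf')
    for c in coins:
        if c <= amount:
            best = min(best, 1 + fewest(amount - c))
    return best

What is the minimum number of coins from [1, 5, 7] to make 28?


Building up with DP:
fewest(0) = 0
fewest(1) = min(1+fewest(0)=1+0=1) = 1
fewest(2) = min(1+fewest(1)=1+1=2) = 2
fewest(3) = min(1+fewest(2)=1+2=3) = 3
fewest(4) = min(1+fewest(3)=1+3=4) = 4
fewest(5) = min(1+fewest(4)=1+4=5, 1+fewest(0)=1+0=1) = 1
fewest(6) = min(1+fewest(5)=1+1=2, 1+fewest(1)=1+1=2) = 2
fewest(7) = min(1+fewest(6)=1+2=3, 1+fewest(2)=1+2=3, 1+fewest(0)=1+0=1) = 1
fewest(8) = min(1+fewest(7)=1+1=2, 1+fewest(3)=1+3=4, 1+fewest(1)=1+1=2) = 2
fewest(9) = min(1+fewest(8)=1+2=3, 1+fewest(4)=1+4=5, 1+fewest(2)=1+2=3) = 3
fewest(10) = min(1+fewest(9)=1+3=4, 1+fewest(5)=1+1=2, 1+fewest(3)=1+3=4) = 2
fewest(11) = min(1+fewest(10)=1+2=3, 1+fewest(6)=1+2=3, 1+fewest(4)=1+4=5) = 3
fewest(12) = min(1+fewest(11)=1+3=4, 1+fewest(7)=1+1=2, 1+fewest(5)=1+1=2) = 2
fewest(13) = min(1+fewest(12)=1+2=3, 1+fewest(8)=1+2=3, 1+fewest(6)=1+2=3) = 3
fewest(14) = min(1+fewest(13)=1+3=4, 1+fewest(9)=1+3=4, 1+fewest(7)=1+1=2) = 2
fewest(15) = min(1+fewest(14)=1+2=3, 1+fewest(10)=1+2=3, 1+fewest(8)=1+2=3) = 3
fewest(16) = min(1+fewest(15)=1+3=4, 1+fewest(11)=1+3=4, 1+fewest(9)=1+3=4) = 4
fewest(17) = min(1+fewest(16)=1+4=5, 1+fewest(12)=1+2=3, 1+fewest(10)=1+2=3) = 3
fewest(18) = min(1+fewest(17)=1+3=4, 1+fewest(13)=1+3=4, 1+fewest(11)=1+3=4) = 4
fewest(19) = min(1+fewest(18)=1+4=5, 1+fewest(14)=1+2=3, 1+fewest(12)=1+2=3) = 3
fewest(20) = min(1+fewest(19)=1+3=4, 1+fewest(15)=1+3=4, 1+fewest(13)=1+3=4) = 4
fewest(21) = min(1+fewest(20)=1+4=5, 1+fewest(16)=1+4=5, 1+fewest(14)=1+2=3) = 3
fewest(22) = min(1+fewest(21)=1+3=4, 1+fewest(17)=1+3=4, 1+fewest(15)=1+3=4) = 4
fewest(23) = min(1+fewest(22)=1+4=5, 1+fewest(18)=1+4=5, 1+fewest(16)=1+4=5) = 5
fewest(24) = min(1+fewest(23)=1+5=6, 1+fewest(19)=1+3=4, 1+fewest(17)=1+3=4) = 4
fewest(25) = min(1+fewest(24)=1+4=5, 1+fewest(20)=1+4=5, 1+fewest(18)=1+4=5) = 5
fewest(26) = min(1+fewest(25)=1+5=6, 1+fewest(21)=1+3=4, 1+fewest(19)=1+3=4) = 4
fewest(27) = min(1+fewest(26)=1+4=5, 1+fewest(22)=1+4=5, 1+fewest(20)=1+4=5) = 5
fewest(28) = min(1+fewest(27)=1+5=6, 1+fewest(23)=1+5=6, 1+fewest(21)=1+3=4) = 4

4
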